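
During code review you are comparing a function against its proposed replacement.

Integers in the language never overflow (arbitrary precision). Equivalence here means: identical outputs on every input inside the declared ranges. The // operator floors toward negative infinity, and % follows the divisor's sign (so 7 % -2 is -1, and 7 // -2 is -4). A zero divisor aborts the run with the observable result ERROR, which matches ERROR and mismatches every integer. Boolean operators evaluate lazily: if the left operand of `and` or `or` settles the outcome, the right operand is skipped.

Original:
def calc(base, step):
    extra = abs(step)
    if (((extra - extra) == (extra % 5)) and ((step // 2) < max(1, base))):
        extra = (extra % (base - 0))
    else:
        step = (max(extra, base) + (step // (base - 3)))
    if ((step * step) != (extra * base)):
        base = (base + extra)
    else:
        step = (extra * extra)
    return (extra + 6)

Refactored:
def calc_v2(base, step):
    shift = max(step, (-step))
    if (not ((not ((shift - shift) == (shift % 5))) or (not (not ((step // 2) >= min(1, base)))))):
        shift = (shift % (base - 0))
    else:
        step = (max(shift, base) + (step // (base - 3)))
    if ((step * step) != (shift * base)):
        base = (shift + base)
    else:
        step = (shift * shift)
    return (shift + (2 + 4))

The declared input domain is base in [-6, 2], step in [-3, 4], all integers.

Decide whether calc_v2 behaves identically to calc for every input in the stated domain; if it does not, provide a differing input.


There is a counterexample at base=0, step=0: ERROR on one side, 6 on the other.
calc: extra becomes 0; next (((extra - extra) == (extra % 5)) and ((step // 2) < max(1, base))) evaluates to true; next hits division by zero so the output is ERROR
calc_v2: shift becomes 0; next (not ((not ((shift - shift) == (shift % 5))) or (not (not ((step // 2) >= min(1, base)))))) evaluates to false; next step becomes 0; next ((step * step) != (shift * base)) evaluates to false; next step becomes 0; next final value 6
verdict: not equivalent; witness: base=0, step=0


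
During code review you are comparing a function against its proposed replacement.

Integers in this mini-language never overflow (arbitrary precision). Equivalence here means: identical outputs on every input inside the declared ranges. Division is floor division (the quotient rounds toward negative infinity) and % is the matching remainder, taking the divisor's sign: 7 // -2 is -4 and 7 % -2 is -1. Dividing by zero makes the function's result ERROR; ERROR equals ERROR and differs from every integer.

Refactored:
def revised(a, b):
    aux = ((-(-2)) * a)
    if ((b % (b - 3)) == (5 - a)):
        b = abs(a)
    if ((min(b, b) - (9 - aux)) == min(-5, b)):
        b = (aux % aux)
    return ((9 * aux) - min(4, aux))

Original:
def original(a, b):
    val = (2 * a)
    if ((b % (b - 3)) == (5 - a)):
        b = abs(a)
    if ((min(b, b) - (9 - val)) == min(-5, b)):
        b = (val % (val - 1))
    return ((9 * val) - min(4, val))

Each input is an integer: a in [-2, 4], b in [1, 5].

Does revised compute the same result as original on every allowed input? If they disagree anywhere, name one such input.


Run the pair on a=0, b=4.
original: val=0, then ((b % (b - 3)) == (5 - a)) is false, then ((min(b, b) - (9 - val)) == min(-5, b)) is true, then b=0, then returns 0
revised: aux=0, then ((b % (b - 3)) == (5 - a)) is false, then ((min(b, b) - (9 - aux)) == min(-5, b)) is true, then a zero divisor aborts: ERROR
0 vs ERROR — the two versions disagree here.
verdict: not equivalent; witness: a=0, b=4


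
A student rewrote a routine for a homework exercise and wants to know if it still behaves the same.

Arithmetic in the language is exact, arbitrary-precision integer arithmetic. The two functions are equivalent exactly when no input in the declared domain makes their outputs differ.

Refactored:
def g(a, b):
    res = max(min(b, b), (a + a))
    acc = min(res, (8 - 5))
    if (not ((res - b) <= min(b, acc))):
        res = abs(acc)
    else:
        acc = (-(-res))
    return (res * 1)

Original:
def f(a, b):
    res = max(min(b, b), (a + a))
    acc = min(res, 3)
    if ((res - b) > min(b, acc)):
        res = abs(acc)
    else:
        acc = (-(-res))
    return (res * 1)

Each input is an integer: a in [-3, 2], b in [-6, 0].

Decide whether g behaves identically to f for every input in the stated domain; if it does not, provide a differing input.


This is a faithful refactor — comparison usage differs, arithmetic usage differs, boolean connective usage differs, constant usage differs, but the computed results match everywhere.
Tracing a=2, b=0: f: res=4, then acc=3, then ((res - b) > min(b, acc)) is true, then res=3, then returns 3 | g: res=4, then acc=3, then (not ((res - b) <= min(b, acc))) is true, then res=3, then returns 3 — matching result 3.
Sweeping the whole domain (42 inputs) finds no disagreement.
verdict: equivalent


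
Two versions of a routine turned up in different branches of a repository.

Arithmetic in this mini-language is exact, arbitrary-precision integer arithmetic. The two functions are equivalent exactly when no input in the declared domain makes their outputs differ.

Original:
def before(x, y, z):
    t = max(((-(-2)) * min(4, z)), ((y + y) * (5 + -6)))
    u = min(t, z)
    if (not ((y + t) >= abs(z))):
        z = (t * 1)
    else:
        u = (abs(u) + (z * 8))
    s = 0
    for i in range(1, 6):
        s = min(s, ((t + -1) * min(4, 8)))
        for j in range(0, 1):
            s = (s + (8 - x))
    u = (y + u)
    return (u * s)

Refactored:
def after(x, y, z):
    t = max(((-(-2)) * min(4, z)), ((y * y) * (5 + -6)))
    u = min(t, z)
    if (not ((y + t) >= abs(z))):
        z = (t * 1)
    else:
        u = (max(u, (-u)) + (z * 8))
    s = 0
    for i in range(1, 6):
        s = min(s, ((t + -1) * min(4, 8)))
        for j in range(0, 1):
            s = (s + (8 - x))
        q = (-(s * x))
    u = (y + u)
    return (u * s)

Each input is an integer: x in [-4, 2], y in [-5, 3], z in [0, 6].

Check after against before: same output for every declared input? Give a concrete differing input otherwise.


Run the pair on x=-4, y=-5, z=0.
before: t := 10 | u := 0 | (not ((y + t) >= abs(z))): false | u := 0 | s := 0 | iter i=1: | s := 0 | iter j=0: | s := 12 | iter i=2: | s := 12 | iter j=0: | s := 24 | iter i=3: | s := 24 | iter j=0: | s := 36 | iter i=4: | s := 36 | iter j=0: | s := 48 | iter i=5: | s := 36 | iter j=0: | s := 48 | u := -5 | result -240
after: t := 0 | u := 0 | (not ((y + t) >= abs(z))): true | z := 0 | s := 0 | iter i=1: | s := -4 | iter j=0: | s := 8 | q := 32 | iter i=2: | s := -4 | iter j=0: | s := 8 | q := 32 | iter i=3: | s := -4 | iter j=0: | s := 8 | q := 32 | iter i=4: | s := -4 | iter j=0: | s := 8 | q := 32 | iter i=5: | s := -4 | iter j=0: | s := 8 | q := 32 | u := -5 | result -40
-240 against -40: the behavior changed.
verdict: not equivalent; witness: x=-4, y=-5, z=0


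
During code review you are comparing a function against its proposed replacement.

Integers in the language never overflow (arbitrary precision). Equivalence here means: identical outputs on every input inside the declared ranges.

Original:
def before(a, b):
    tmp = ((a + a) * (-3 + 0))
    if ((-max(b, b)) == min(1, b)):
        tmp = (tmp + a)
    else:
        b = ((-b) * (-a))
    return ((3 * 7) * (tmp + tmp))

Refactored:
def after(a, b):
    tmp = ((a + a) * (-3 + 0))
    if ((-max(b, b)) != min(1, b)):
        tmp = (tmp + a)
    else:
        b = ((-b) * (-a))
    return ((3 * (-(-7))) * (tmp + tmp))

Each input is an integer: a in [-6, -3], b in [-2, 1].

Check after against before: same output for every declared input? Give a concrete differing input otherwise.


Not equivalent: a=-6, b=-2 separates them (1512 vs 1260).
before: tmp becomes 36; next ((-max(b, b)) == min(1, b)) evaluates to false; next b becomes 12; next final value 1512
after: tmp becomes 36; next ((-max(b, b)) != min(1, b)) evaluates to true; next tmp becomes 30; next final value 1260
verdict: not equivalent; witness: a=-6, b=-2


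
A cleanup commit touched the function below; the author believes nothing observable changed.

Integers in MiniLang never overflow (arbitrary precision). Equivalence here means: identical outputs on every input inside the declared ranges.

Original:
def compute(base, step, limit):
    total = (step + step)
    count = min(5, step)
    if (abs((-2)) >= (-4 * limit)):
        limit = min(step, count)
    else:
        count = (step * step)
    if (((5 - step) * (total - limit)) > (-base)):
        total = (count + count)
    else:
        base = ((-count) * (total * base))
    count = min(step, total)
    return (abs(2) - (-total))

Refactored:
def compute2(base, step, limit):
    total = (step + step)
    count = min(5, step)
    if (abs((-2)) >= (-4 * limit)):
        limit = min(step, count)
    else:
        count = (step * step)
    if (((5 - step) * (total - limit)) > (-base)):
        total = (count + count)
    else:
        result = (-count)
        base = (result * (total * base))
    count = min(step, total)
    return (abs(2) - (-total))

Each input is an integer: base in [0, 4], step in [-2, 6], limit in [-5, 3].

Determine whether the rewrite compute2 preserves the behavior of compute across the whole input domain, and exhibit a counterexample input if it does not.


Side by side, the visible changes include: local variable names differ; and statement counts differ.
Tracing base=4, step=0, limit=-1: compute: total = 0; count = 0; (abs((-2)) >= (-4 * limit)) -> false; count = 0; (((5 - step) * (total - limit)) > (-base)) -> true; total = 0; count = 0; return 2 | compute2: total = 0; count = 0; (abs((-2)) >= (-4 * limit)) -> false; count = 0; (((5 - step) * (total - limit)) > (-base)) -> true; total = 0; count = 0; return 2 — matching result 2.
An exhaustive pass over the 405 declared inputs shows identical outputs.
verdict: equivalent


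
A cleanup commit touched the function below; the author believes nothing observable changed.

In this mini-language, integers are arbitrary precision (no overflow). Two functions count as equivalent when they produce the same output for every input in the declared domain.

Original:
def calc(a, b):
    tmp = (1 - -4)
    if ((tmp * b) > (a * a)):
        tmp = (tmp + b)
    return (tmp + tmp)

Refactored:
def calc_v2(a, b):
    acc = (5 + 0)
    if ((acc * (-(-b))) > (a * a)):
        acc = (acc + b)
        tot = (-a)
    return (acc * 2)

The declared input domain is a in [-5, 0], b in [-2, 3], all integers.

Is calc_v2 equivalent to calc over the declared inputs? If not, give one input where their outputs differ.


Reading the diff, among the changes: constant usage differs, plus local variable names differ, plus statement counts differ, plus arithmetic usage differs.
Tracing a=-5, b=3: calc: tmp := 5 | ((tmp * b) > (a * a)): false | result 10 | calc_v2: acc := 5 | ((acc * (-(-b))) > (a * a)): false | result 10 — matching result 10.
An exhaustive pass over the 36 declared inputs shows identical outputs.
verdict: equivalent


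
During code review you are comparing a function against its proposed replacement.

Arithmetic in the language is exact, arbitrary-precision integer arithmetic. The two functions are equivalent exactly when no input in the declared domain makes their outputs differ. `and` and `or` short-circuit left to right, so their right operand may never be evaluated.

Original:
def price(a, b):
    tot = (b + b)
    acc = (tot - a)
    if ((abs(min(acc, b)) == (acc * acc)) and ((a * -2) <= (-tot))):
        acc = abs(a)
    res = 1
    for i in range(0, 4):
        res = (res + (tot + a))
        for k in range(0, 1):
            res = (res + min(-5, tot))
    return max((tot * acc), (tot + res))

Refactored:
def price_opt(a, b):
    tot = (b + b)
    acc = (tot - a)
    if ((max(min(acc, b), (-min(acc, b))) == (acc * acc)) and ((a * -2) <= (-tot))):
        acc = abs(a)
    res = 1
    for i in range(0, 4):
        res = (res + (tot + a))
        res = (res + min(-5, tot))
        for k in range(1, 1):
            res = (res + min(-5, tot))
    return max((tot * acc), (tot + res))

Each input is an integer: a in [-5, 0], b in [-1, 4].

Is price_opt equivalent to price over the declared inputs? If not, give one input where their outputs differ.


Behavior is preserved: although statement counts differ, arithmetic usage differs, loop structure differs, constant usage differs, min/max/abs usage differs, the outputs never diverge.
One worked example (a=-4, b=-1) — price: tot = -2; acc = 2; ((abs(min(acc, b)) == (acc * acc)) and ((a * -2) <= (-tot))) -> false; res = 1; [i=0]; res = -5; [k=0]; res = -10; [i=1]; res = -16; [k=0]; res = -21; [i=2]; res = -27; [k=0]; res = -32; [i=3]; res = -38; [k=0]; res = -43; return -4; price_opt: tot = -2; acc = 2; ((max(min(acc, b), (-min(acc, b))) == (acc * acc)) and ((a * -2) <= (-tot))) -> false; res = 1; [i=0]; res = -5; res = -10; the k loop: no iterations; [i=1]; res = -16; res = -21; the k loop: no iterations; [i=2]; res = -27; res = -32; the k loop: no iterations; [i=3]; res = -38; res = -43; the k loop: no iterations; return -4; agreement on -4.
An exhaustive pass over the 36 declared inputs shows identical outputs.
verdict: equivalent


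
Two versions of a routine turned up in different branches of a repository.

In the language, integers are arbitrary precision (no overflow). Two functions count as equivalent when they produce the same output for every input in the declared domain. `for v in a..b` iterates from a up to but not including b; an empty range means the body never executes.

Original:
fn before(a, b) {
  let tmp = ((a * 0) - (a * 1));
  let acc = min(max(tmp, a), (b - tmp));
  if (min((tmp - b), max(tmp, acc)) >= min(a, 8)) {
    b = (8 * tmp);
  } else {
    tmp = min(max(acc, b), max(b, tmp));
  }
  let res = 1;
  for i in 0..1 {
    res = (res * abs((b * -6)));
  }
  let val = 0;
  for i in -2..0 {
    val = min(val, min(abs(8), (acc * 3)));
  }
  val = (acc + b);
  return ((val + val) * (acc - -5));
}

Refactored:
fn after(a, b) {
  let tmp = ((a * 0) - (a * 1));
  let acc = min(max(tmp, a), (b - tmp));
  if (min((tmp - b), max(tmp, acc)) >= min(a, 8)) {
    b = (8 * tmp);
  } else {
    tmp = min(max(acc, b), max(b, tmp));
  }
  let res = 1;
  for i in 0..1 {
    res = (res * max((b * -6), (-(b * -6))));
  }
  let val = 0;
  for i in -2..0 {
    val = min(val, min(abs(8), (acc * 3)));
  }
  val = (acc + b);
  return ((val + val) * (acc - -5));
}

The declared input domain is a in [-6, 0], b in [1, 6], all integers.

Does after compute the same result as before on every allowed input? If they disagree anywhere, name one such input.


Differences: min/max/abs usage differs, plus arithmetic usage differs, plus constant usage differs — yet all 42 inputs agree.
verdict: equivalent


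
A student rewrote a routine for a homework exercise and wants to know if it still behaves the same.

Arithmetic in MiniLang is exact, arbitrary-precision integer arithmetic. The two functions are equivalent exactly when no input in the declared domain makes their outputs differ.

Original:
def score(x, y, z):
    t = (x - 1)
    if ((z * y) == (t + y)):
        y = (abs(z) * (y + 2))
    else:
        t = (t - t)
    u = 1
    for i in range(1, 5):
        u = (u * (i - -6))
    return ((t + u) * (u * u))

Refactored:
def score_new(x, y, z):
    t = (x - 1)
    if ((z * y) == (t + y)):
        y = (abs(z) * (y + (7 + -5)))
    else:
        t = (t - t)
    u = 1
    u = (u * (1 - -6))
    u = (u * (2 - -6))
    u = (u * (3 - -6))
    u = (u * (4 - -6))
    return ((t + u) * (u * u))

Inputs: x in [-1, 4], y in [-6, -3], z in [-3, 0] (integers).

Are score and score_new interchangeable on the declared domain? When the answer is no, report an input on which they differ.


Comparing the listings, the differences include: loop structure differs; and local variable names differ; and statement counts differ; and arithmetic usage differs; and constant usage differs.
As a probe, take x=2, y=-6, z=-3: score runs t := 1 | ((z * y) == (t + y)): false | t := 0 | u := 1 | iter i=1: | u := 7 | iter i=2: | u := 56 | iter i=3: | u := 504 | iter i=4: | u := 5040 | result 128024064000; score_new runs t := 1 | ((z * y) == (t + y)): false | t := 0 | u := 1 | u := 7 | u := 56 | u := 504 | u := 5040 | result 128024064000; both end at 128024064000.
An exhaustive pass over the 96 declared inputs shows identical outputs.
verdict: equivalent


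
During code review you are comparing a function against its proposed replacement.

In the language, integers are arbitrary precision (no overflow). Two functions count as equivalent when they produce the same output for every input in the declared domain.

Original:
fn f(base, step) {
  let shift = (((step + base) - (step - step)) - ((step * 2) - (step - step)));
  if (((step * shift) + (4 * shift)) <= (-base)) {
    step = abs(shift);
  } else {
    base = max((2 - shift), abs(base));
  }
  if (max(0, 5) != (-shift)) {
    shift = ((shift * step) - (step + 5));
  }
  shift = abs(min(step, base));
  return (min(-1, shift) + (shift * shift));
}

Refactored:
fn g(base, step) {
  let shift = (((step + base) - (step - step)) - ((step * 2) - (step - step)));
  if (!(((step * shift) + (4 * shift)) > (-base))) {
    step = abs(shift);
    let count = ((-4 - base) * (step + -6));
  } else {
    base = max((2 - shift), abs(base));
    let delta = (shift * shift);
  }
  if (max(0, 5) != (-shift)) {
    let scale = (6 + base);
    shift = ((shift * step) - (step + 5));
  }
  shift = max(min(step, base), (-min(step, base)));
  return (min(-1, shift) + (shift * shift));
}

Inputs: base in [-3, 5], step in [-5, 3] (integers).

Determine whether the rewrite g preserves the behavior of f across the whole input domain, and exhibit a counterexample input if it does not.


Differences: boolean connective usage differs, plus constant usage differs, plus comparison usage differs, plus statement counts differ, plus local variable names differ, plus min/max/abs usage differs, plus arithmetic usage differs — yet all 81 inputs agree.
verdict: equivalent


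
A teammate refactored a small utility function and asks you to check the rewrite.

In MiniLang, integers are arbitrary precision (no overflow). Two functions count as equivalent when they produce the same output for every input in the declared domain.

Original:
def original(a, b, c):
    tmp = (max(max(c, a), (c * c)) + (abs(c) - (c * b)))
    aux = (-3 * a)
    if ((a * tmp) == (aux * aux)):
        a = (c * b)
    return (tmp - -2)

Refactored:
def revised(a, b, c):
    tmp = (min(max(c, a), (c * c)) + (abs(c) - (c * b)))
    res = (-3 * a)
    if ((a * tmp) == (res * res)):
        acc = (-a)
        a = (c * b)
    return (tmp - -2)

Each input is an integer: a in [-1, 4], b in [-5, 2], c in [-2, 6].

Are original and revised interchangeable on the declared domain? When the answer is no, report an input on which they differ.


The rewrite breaks on a=-1, b=-5, c=-2, where the results are -2 and -7.
original: tmp=-4, then aux=3, then ((a * tmp) == (aux * aux)) is false, then returns -2
revised: tmp=-9, then res=3, then ((a * tmp) == (res * res)) is true, then acc=1, then a=10, then returns -7
verdict: not equivalent; witness: a=-1, b=-5, c=-2


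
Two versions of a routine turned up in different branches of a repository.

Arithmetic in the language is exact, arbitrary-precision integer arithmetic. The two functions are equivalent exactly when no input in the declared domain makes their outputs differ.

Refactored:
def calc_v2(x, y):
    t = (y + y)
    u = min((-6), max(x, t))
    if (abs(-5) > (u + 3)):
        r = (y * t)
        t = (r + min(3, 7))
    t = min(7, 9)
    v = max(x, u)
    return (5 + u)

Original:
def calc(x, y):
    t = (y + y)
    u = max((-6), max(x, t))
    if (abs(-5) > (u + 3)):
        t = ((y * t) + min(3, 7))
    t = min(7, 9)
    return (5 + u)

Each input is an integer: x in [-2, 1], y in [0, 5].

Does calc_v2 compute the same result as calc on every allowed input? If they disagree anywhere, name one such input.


Not equivalent: x=-2, y=0 separates them (5 vs -1).
calc: t := 0 | u := 0 | (abs(-5) > (u + 3)): true | t := 3 | t := 7 | result 5
calc_v2: t := 0 | u := -6 | (abs(-5) > (u + 3)): true | r := 0 | t := 3 | t := 7 | v := -2 | result -1
verdict: not equivalent; witness: x=-2, y=0


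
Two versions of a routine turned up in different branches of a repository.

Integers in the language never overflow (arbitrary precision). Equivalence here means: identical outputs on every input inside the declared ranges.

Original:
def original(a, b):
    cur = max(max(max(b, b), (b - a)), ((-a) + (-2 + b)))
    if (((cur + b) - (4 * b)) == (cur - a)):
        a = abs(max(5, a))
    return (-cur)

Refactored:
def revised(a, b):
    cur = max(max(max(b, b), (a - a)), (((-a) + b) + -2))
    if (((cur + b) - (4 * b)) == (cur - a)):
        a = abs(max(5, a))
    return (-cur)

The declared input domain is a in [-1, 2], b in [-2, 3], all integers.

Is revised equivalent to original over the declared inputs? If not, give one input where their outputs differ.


Not equivalent: a=-1, b=-2 separates them (1 vs 0).
original: cur becomes -1; next (((cur + b) - (4 * b)) == (cur - a)) evaluates to false; next final value 1
revised: cur becomes 0; next (((cur + b) - (4 * b)) == (cur - a)) evaluates to false; next final value 0
verdict: not equivalent; witness: a=-1, b=-2


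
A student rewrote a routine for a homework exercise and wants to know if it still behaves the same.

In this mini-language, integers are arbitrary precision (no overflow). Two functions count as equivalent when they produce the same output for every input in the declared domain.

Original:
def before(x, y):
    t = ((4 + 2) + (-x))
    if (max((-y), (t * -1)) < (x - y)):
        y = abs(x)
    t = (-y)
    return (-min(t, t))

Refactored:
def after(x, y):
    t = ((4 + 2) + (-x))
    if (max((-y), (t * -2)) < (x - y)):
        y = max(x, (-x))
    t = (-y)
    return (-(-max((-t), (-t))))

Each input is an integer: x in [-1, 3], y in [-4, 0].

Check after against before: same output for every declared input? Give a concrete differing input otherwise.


Although `-1` became `-2`, no input in the stated domain can expose it.
Tracing x=1, y=-4: before: t=5, then (max((-y), (t * -1)) < (x - y)) is true, then y=1, then t=-1, then returns 1 | after: t=5, then (max((-y), (t * -2)) < (x - y)) is true, then y=1, then t=-1, then returns 1 — matching result 1.
Checked all 25 inputs in the declared domain: the outputs agree on every one.
verdict: equivalent


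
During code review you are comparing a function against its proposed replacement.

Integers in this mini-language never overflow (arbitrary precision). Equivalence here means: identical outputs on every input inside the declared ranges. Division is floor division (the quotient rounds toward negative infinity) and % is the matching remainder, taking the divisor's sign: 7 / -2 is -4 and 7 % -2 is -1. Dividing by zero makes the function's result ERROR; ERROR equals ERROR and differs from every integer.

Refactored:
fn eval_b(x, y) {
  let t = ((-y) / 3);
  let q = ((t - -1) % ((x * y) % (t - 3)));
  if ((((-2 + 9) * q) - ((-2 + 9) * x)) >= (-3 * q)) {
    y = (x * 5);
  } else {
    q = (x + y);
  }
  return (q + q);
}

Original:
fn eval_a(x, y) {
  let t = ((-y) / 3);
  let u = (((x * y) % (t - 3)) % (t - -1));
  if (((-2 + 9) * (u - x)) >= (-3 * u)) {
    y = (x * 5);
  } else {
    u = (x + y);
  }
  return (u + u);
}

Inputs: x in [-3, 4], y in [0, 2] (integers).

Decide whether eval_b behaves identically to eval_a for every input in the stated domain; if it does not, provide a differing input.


Try x=-3, y=0.
eval_a: t := 0 | u := 0 | (((-2 + 9) * (u - x)) >= (-3 * u)): true | y := -15 | result 0
eval_b: t := 0 | divide-by-zero, output ERROR
0 vs ERROR — the two versions disagree here.
verdict: not equivalent; witness: x=-3, y=0


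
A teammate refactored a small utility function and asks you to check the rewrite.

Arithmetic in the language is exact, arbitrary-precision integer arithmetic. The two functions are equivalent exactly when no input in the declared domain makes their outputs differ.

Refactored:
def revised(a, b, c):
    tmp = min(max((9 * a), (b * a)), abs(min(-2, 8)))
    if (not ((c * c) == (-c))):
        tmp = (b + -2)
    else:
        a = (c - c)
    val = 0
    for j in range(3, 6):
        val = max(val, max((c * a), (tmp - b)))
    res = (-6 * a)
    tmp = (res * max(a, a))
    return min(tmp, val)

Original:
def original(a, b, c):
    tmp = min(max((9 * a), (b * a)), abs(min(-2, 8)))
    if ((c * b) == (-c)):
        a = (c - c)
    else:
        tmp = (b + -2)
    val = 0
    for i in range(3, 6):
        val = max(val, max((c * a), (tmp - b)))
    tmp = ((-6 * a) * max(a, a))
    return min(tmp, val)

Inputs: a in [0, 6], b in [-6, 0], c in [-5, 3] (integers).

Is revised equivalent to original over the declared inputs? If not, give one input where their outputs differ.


Run the pair on a=1, b=-6, c=-1.
original: tmp=2, then ((c * b) == (-c)) is false, then tmp=-8, then val=0, then (i=3), then val=0, then (i=4), then val=0, then (i=5), then val=0, then tmp=-6, then returns -6
revised: tmp=2, then (not ((c * c) == (-c))) is false, then a=0, then val=0, then (j=3), then val=8, then (j=4), then val=8, then (j=5), then val=8, then res=0, then tmp=0, then returns 0
-6 vs 0 — the two versions disagree here.
verdict: not equivalent; witness: a=1, b=-6, c=-1


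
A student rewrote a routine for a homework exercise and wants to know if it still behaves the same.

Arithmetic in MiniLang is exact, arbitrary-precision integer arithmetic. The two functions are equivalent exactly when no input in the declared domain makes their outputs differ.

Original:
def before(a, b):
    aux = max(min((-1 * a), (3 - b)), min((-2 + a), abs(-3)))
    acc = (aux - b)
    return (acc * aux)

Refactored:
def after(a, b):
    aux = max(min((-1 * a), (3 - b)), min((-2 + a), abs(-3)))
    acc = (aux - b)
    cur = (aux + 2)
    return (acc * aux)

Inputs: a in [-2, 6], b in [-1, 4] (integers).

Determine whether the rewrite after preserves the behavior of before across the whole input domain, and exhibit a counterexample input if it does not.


Reading the diff, among the changes: constant usage differs; statement counts differ; arithmetic usage differs; local variable names differ.
As a probe, take a=2, b=0: before runs aux=0, then acc=0, then returns 0; after runs aux=0, then acc=0, then cur=2, then returns 0; both end at 0.
Across all 54 domain points the two functions coincide.
verdict: equivalent


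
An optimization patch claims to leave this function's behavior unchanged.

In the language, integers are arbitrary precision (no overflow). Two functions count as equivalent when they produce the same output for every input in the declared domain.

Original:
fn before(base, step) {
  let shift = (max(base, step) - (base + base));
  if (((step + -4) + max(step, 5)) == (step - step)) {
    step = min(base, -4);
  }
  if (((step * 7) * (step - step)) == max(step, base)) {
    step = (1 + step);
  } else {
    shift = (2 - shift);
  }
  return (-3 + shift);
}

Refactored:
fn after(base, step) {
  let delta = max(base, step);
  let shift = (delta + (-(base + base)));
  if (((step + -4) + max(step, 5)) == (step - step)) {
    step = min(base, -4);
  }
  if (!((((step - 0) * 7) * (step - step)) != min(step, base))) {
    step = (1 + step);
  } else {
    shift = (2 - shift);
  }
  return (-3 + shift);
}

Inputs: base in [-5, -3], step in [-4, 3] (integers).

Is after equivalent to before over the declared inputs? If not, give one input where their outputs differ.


There is a counterexample at base=-5, step=0: 7 on one side, -11 on the other.
before: shift becomes 10; next (((step + -4) + max(step, 5)) == (step - step)) evaluates to false; next (((step * 7) * (step - step)) == max(step, base)) evaluates to true; next step becomes 1; next final value 7
after: delta becomes 0; next shift becomes 10; next (((step + -4) + max(step, 5)) == (step - step)) evaluates to false; next (!((((step - 0) * 7) * (step - step)) != min(step, base))) evaluates to false; next shift becomes -8; next final value -11
verdict: not equivalent; witness: base=-5, step=0


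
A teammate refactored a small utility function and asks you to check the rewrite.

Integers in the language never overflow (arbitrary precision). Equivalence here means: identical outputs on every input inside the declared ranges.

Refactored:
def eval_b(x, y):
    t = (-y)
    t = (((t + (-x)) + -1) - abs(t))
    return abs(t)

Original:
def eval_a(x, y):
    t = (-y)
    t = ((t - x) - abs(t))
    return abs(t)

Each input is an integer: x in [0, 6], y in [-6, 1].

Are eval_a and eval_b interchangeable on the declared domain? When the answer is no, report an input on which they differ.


There is a counterexample at x=0, y=-6: 0 on one side, 1 on the other.
eval_a: t becomes 6; next t becomes 0; next final value 0
eval_b: t becomes 6; next t becomes -1; next final value 1
verdict: not equivalent; witness: x=0, y=-6


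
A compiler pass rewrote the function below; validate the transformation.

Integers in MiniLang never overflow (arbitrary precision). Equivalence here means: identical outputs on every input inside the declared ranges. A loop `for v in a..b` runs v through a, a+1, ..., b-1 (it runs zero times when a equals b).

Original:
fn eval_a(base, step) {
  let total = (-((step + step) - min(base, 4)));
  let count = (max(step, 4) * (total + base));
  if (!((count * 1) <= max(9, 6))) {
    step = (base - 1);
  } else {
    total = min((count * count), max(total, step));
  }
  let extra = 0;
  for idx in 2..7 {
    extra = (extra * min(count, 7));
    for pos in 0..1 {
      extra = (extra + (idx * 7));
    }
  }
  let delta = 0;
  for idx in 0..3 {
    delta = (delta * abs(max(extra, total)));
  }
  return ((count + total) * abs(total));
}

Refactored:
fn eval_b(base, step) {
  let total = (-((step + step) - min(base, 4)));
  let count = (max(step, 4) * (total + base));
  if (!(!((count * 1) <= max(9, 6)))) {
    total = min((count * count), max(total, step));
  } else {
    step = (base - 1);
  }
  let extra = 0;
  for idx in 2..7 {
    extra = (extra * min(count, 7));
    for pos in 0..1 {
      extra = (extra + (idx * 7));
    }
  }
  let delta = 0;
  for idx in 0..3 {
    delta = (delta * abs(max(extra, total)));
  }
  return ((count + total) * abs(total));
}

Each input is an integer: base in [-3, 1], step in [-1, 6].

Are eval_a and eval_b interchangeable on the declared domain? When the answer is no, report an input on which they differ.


Side by side, the visible changes include: boolean connective usage differs.
As a probe, take base=0, step=-1: eval_a runs total=2, then count=8, then (!((count * 1) <= max(9, 6))) is false, then total=2, then extra=0, then (idx=2), then extra=0, then (pos=0), then extra=14, then (idx=3), then extra=98, then (pos=0), then extra=119, then (idx=4), then extra=833, then (pos=0), then extra=861, then (idx=5), then extra=6027, then (pos=0), then extra=6062, then (idx=6), then extra=42434, then (pos=0), then extra=42476, then delta=0, then (idx=0), then delta=0, then (idx=1), then delta=0, then (idx=2), then delta=0, then returns 20; eval_b runs total=2, then count=8, then (!(!((count * 1) <= max(9, 6)))) is true, then total=2, then extra=0, then (idx=2), then extra=0, then (pos=0), then extra=14, then (idx=3), then extra=98, then (pos=0), then extra=119, then (idx=4), then extra=833, then (pos=0), then extra=861, then (idx=5), then extra=6027, then (pos=0), then extra=6062, then (idx=6), then extra=42434, then (pos=0), then extra=42476, then delta=0, then (idx=0), then delta=0, then (idx=1), then delta=0, then (idx=2), then delta=0, then returns 20; both end at 20.
Across all 40 domain points the two functions coincide.
verdict: equivalent


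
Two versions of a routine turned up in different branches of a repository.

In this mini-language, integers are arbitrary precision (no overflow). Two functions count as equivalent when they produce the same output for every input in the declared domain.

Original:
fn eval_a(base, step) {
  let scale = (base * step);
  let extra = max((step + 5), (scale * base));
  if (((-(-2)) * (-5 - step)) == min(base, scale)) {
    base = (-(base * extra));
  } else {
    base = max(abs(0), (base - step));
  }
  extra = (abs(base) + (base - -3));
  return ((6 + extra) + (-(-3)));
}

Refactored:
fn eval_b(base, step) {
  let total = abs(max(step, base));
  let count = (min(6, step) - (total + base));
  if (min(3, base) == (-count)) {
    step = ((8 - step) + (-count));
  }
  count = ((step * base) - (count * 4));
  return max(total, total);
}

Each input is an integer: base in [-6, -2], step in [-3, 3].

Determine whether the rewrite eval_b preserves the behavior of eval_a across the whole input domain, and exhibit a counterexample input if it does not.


The rewrite breaks on base=-6, step=-3, where the results are 12 and 3.
eval_a: scale := 18 | extra := 2 | (((-(-2)) * (-5 - step)) == min(base, scale)): false | base := 0 | extra := 3 | result 12
eval_b: total := 3 | count := 0 | (min(3, base) == (-count)): false | count := 18 | result 3
verdict: not equivalent; witness: base=-6, step=-3


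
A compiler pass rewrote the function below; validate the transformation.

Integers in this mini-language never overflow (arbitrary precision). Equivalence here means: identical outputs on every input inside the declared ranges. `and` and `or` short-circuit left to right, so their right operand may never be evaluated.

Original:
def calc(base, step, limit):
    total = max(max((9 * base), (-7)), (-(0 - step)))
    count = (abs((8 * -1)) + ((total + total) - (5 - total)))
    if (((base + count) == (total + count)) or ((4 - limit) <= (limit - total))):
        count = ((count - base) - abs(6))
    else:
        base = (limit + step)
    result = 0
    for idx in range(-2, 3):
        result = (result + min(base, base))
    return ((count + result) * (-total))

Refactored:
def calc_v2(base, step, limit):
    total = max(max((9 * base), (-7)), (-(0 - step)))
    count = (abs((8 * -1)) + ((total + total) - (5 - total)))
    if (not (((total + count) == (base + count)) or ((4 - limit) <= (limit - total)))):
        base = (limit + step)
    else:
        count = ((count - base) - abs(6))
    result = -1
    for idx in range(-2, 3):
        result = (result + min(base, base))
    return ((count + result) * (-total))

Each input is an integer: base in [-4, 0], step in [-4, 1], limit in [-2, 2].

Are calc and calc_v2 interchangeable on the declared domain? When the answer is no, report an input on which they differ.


There is a counterexample at base=-4, step=-4, limit=-2: -124 on one side, -128 on the other.
calc: total=-4, then count=-9, then (((base + count) == (total + count)) or ((4 - limit) <= (limit - total))) is true, then count=-11, then result=0, then (idx=-2), then result=-4, then (idx=-1), then result=-8, then (idx=0), then result=-12, then (idx=1), then result=-16, then (idx=2), then result=-20, then returns -124
calc_v2: total=-4, then count=-9, then (not (((total + count) == (base + count)) or ((4 - limit) <= (limit - total)))) is false, then count=-11, then result=-1, then (idx=-2), then result=-5, then (idx=-1), then result=-9, then (idx=0), then result=-13, then (idx=1), then result=-17, then (idx=2), then result=-21, then returns -128
verdict: not equivalent; witness: base=-4, step=-4, limit=-2


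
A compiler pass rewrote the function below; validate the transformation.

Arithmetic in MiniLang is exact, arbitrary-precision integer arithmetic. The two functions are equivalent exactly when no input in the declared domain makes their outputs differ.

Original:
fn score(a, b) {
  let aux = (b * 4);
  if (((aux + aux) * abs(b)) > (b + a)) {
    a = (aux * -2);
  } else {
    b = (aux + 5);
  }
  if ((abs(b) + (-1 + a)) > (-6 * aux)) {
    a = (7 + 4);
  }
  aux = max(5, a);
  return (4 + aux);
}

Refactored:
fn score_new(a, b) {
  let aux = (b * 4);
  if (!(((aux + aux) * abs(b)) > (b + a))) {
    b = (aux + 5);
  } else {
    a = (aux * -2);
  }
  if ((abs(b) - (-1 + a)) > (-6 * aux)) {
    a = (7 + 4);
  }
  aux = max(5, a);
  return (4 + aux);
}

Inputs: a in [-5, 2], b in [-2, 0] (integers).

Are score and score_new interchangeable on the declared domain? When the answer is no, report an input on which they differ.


Input a=-5, b=0: 9 from score versus 15 from score_new.
verdict: not equivalent; witness: a=-5, b=0


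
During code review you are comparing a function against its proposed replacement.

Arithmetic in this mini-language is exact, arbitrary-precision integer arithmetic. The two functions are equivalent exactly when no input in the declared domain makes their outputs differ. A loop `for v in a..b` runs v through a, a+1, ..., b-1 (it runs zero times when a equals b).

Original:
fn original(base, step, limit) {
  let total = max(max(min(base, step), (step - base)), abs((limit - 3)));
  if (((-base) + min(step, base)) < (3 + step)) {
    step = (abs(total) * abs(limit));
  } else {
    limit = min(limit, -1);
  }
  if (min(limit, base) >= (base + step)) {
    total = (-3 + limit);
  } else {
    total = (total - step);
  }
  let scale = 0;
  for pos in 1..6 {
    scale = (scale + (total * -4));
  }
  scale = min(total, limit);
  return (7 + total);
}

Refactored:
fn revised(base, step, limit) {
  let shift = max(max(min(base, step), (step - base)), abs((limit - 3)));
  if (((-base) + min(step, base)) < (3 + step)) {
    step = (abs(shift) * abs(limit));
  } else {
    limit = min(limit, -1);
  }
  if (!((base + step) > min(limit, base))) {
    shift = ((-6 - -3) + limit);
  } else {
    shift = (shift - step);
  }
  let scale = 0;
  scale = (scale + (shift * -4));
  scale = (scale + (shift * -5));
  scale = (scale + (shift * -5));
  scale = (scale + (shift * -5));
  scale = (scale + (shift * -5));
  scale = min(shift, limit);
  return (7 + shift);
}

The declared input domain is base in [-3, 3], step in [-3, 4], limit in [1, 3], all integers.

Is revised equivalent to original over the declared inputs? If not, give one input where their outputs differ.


Although `-4` became `-5`, no input in the stated domain can expose it; all 168 inputs agree.
verdict: equivalent


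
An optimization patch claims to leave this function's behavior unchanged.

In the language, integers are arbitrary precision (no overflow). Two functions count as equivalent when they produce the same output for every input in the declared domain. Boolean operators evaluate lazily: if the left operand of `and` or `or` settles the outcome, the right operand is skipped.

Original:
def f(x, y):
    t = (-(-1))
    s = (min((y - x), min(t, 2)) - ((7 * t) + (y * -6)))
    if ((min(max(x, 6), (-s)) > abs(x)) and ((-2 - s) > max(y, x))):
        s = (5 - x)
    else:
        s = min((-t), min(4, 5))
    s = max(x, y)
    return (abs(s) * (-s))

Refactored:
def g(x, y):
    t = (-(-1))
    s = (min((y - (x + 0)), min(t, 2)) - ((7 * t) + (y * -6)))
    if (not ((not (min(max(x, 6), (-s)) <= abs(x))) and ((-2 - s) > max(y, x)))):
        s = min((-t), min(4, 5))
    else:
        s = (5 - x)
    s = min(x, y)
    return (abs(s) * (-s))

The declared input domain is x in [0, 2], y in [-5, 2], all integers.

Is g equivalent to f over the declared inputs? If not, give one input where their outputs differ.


The rewrite breaks on x=0, y=-5, where the results are 0 and 25.
f: t=1, then s=-42, then ((min(max(x, 6), (-s)) > abs(x)) and ((-2 - s) > max(y, x))) is true, then s=5, then s=0, then returns 0
g: t=1, then s=-42, then (not ((not (min(max(x, 6), (-s)) <= abs(x))) and ((-2 - s) > max(y, x)))) is false, then s=5, then s=-5, then returns 25
verdict: not equivalent; witness: x=0, y=-5


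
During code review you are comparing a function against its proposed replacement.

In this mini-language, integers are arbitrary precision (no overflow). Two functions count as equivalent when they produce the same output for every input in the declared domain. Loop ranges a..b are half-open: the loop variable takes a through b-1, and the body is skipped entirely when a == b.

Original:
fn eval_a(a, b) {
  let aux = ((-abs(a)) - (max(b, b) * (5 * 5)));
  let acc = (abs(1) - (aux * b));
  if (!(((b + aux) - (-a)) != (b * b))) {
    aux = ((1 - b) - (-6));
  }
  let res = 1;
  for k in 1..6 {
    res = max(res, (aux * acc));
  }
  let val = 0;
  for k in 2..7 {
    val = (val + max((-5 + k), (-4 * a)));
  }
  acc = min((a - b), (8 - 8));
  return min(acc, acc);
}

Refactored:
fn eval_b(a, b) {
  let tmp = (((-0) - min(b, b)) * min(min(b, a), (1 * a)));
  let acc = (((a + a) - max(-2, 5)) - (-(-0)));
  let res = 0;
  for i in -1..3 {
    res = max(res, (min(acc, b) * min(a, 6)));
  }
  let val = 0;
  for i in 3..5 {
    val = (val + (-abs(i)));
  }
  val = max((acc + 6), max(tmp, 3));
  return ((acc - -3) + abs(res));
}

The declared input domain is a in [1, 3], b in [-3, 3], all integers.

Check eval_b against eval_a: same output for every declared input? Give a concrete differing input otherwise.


There is a counterexample at a=1, b=2: -1 on one side, 0 on the other.
eval_a: aux=-51, then acc=103, then (!(((b + aux) - (-a)) != (b * b))) is false, then res=1, then (k=1), then res=1, then (k=2), then res=1, then (k=3), then res=1, then (k=4), then res=1, then (k=5), then res=1, then val=0, then (k=2), then val=-3, then (k=3), then val=-5, then (k=4), then val=-6, then (k=5), then val=-6, then (k=6), then val=-5, then acc=-1, then returns -1
eval_b: tmp=-2, then acc=-3, then res=0, then (i=-1), then res=0, then (i=0), then res=0, then (i=1), then res=0, then (i=2), then res=0, then val=0, then (i=3), then val=-3, then (i=4), then val=-7, then val=3, then returns 0
verdict: not equivalent; witness: a=1, b=2
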